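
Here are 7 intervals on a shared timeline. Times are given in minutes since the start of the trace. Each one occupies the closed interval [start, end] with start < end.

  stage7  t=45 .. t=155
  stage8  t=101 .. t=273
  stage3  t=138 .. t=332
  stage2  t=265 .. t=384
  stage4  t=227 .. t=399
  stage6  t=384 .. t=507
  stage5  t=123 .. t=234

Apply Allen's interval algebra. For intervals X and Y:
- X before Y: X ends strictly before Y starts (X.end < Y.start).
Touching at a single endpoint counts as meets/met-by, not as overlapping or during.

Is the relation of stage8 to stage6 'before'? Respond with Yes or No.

stage8 = [t=101, t=273], stage6 = [t=384, t=507].
Actual relation of stage8 to stage6: before.
Asked whether 'before' holds → Yes.

Yes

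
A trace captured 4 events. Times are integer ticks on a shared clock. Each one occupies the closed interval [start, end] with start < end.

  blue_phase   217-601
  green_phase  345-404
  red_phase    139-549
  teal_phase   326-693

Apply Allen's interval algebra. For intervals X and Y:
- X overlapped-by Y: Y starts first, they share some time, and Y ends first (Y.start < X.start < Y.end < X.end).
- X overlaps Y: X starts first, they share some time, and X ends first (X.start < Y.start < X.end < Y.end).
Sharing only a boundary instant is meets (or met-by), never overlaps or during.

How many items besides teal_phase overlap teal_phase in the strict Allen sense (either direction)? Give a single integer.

Target teal_phase = [326, 693].
blue_phase [217, 601] → overlaps → counts.
green_phase [345, 404] → during → no.
red_phase [139, 549] → overlaps → counts.
Total: 2.

2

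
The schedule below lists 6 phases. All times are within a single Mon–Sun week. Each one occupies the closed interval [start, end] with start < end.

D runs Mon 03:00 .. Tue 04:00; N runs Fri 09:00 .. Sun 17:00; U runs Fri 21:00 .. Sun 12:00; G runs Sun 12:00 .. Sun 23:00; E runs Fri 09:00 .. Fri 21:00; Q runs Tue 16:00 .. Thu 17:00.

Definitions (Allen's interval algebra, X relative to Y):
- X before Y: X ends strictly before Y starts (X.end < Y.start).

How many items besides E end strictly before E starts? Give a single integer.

2

Target E = [Fri 09:00, Fri 21:00].
D [Mon 03:00, Tue 04:00] → before → counts.
G [Sun 12:00, Sun 23:00] → after → no.
N [Fri 09:00, Sun 17:00] → started-by → no.
Q [Tue 16:00, Thu 17:00] → before → counts.
U [Fri 21:00, Sun 12:00] → met-by → no.
Total: 2.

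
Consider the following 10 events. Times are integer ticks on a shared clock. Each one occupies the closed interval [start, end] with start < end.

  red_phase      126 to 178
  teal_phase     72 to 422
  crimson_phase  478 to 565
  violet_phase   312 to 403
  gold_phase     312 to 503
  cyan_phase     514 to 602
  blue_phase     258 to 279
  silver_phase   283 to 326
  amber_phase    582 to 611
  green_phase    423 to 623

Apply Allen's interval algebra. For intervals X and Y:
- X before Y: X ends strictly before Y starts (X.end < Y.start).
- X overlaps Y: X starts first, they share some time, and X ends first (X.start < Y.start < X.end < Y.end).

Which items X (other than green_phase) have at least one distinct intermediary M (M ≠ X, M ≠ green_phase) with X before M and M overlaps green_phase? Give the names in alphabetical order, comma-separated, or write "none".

Target green_phase = [423, 623].
Intermediaries M with M overlaps green_phase: gold_phase.
Via gold_phase — items with X before gold_phase: blue_phase, red_phase.
Union: blue_phase, red_phase.

blue_phase, red_phase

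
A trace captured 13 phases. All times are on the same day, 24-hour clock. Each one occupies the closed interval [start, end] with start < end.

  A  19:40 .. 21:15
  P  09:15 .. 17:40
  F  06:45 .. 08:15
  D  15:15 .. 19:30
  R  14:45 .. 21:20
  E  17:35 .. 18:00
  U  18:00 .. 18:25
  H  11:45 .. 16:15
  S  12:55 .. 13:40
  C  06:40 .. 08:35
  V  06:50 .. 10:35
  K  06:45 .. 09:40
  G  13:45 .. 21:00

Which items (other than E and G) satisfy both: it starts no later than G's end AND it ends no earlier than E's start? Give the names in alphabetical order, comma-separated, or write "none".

Conditions: its start is no later than G's end (X.start <= 21:00) AND its end is no earlier than E's start (X.end >= 17:35).
A: start 19:40 <= 21:00? ✓; end 21:15 >= 17:35? ✓ → yes.
C: start 06:40 <= 21:00? ✓; end 08:35 >= 17:35? ✗ → no.
D: start 15:15 <= 21:00? ✓; end 19:30 >= 17:35? ✓ → yes.
F: start 06:45 <= 21:00? ✓; end 08:15 >= 17:35? ✗ → no.
H: start 11:45 <= 21:00? ✓; end 16:15 >= 17:35? ✗ → no.
K: start 06:45 <= 21:00? ✓; end 09:40 >= 17:35? ✗ → no.
P: start 09:15 <= 21:00? ✓; end 17:40 >= 17:35? ✓ → yes.
R: start 14:45 <= 21:00? ✓; end 21:20 >= 17:35? ✓ → yes.
S: start 12:55 <= 21:00? ✓; end 13:40 >= 17:35? ✗ → no.
U: start 18:00 <= 21:00? ✓; end 18:25 >= 17:35? ✓ → yes.
V: start 06:50 <= 21:00? ✓; end 10:35 >= 17:35? ✗ → no.
Result: A, D, P, R, U.

A, D, P, R, U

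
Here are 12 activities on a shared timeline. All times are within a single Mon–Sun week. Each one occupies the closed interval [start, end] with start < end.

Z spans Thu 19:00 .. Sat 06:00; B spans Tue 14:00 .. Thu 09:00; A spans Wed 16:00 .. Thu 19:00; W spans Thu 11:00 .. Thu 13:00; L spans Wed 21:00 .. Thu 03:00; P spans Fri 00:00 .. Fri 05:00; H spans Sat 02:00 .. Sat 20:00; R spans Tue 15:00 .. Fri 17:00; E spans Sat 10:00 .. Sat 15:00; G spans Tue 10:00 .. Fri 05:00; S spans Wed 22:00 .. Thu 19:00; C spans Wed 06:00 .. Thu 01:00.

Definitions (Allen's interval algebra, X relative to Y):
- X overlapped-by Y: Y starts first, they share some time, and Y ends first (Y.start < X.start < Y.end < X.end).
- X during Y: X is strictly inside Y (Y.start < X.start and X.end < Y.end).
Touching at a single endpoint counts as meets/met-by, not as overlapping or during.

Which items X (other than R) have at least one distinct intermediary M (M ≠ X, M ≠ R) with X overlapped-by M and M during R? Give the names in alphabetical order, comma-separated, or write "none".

A, L, S

Target R = [Tue 15:00, Fri 17:00].
Intermediaries M with M during R: A, C, L, P, S, W.
Via A — items with X overlapped-by A: none.
Via C — items with X overlapped-by C: A, L, S.
Via L — items with X overlapped-by L: S.
Via P — items with X overlapped-by P: none.
Via S — items with X overlapped-by S: none.
Via W — items with X overlapped-by W: none.
Union: A, L, S.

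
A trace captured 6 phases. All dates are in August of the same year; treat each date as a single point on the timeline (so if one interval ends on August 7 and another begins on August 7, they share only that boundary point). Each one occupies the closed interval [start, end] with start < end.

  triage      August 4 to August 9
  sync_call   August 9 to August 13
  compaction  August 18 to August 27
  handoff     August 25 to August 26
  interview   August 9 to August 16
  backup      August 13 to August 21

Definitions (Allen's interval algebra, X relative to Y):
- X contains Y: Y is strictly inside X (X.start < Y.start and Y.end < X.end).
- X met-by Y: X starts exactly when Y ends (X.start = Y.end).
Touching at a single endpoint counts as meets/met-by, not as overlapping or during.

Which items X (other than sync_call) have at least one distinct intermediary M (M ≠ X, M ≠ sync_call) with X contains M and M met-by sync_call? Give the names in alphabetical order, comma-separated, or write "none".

Target sync_call = [August 9, August 13].
Intermediaries M with M met-by sync_call: backup.
Via backup — items with X contains backup: none.
Union: none.

none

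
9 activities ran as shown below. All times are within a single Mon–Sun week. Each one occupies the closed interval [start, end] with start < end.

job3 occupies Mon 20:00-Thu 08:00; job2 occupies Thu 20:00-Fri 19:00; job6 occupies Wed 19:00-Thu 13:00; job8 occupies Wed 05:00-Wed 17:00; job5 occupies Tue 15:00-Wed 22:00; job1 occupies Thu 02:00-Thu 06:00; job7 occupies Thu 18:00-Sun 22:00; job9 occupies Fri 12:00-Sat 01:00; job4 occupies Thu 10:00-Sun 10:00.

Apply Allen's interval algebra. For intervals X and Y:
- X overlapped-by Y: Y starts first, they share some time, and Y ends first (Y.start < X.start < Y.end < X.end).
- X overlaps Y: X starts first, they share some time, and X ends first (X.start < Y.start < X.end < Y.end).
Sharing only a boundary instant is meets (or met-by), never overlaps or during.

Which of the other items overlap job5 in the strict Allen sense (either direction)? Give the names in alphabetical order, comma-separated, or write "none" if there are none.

Target job5 = [Tue 15:00, Wed 22:00].
job1 [Thu 02:00, Thu 06:00] → after → no.
job2 [Thu 20:00, Fri 19:00] → after → no.
job3 [Mon 20:00, Thu 08:00] → contains → no.
job4 [Thu 10:00, Sun 10:00] → after → no.
job6 [Wed 19:00, Thu 13:00] → overlapped-by → yes.
job7 [Thu 18:00, Sun 22:00] → after → no.
job8 [Wed 05:00, Wed 17:00] → during → no.
job9 [Fri 12:00, Sat 01:00] → after → no.
Result: job6.

job6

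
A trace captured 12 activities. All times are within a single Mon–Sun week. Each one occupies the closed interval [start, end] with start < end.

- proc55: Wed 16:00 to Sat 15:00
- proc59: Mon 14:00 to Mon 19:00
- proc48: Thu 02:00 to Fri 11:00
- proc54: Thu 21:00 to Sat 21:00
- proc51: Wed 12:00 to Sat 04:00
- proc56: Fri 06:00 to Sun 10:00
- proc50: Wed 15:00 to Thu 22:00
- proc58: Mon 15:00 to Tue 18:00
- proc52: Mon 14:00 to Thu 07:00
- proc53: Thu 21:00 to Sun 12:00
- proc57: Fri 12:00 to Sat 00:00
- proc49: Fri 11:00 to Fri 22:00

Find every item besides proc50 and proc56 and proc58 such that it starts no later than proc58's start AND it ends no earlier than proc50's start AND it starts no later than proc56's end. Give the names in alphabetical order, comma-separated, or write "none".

Conditions: its start is no later than proc58's start (X.start <= Mon 15:00) AND its end is no earlier than proc50's start (X.end >= Wed 15:00) AND its start is no later than proc56's end (X.start <= Sun 10:00).
proc48: start Thu 02:00 <= Mon 15:00? ✗; end Fri 11:00 >= Wed 15:00? ✓; start Thu 02:00 <= Sun 10:00? ✓ → no.
proc49: start Fri 11:00 <= Mon 15:00? ✗; end Fri 22:00 >= Wed 15:00? ✓; start Fri 11:00 <= Sun 10:00? ✓ → no.
proc51: start Wed 12:00 <= Mon 15:00? ✗; end Sat 04:00 >= Wed 15:00? ✓; start Wed 12:00 <= Sun 10:00? ✓ → no.
proc52: start Mon 14:00 <= Mon 15:00? ✓; end Thu 07:00 >= Wed 15:00? ✓; start Mon 14:00 <= Sun 10:00? ✓ → yes.
proc53: start Thu 21:00 <= Mon 15:00? ✗; end Sun 12:00 >= Wed 15:00? ✓; start Thu 21:00 <= Sun 10:00? ✓ → no.
proc54: start Thu 21:00 <= Mon 15:00? ✗; end Sat 21:00 >= Wed 15:00? ✓; start Thu 21:00 <= Sun 10:00? ✓ → no.
proc55: start Wed 16:00 <= Mon 15:00? ✗; end Sat 15:00 >= Wed 15:00? ✓; start Wed 16:00 <= Sun 10:00? ✓ → no.
proc57: start Fri 12:00 <= Mon 15:00? ✗; end Sat 00:00 >= Wed 15:00? ✓; start Fri 12:00 <= Sun 10:00? ✓ → no.
proc59: start Mon 14:00 <= Mon 15:00? ✓; end Mon 19:00 >= Wed 15:00? ✗; start Mon 14:00 <= Sun 10:00? ✓ → no.
Result: proc52.

proc52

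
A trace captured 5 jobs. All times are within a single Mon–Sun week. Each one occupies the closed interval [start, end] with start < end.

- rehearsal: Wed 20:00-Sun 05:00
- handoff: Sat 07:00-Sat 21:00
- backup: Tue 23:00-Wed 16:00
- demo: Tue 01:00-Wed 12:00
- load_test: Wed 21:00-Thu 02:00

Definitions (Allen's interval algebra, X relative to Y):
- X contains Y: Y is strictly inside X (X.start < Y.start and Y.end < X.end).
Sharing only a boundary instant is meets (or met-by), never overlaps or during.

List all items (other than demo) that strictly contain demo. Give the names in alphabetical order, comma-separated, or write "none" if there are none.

none

Target demo = [Tue 01:00, Wed 12:00].
backup [Tue 23:00, Wed 16:00] → overlapped-by → no.
handoff [Sat 07:00, Sat 21:00] → after → no.
load_test [Wed 21:00, Thu 02:00] → after → no.
rehearsal [Wed 20:00, Sun 05:00] → after → no.
Result: none.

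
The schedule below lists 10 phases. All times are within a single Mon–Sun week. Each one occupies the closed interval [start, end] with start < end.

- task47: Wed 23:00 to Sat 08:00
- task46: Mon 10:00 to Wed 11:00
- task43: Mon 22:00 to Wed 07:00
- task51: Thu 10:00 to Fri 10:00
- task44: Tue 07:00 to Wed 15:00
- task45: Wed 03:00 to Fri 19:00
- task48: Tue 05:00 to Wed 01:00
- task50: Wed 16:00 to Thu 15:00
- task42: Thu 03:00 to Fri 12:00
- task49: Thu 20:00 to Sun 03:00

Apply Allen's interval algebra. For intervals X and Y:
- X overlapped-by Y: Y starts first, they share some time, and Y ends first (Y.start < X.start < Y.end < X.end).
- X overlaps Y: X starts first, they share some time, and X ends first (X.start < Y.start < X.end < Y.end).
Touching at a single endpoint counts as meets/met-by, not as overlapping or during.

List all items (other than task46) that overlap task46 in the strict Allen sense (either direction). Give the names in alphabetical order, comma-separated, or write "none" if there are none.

task44, task45

Target task46 = [Mon 10:00, Wed 11:00].
task42 [Thu 03:00, Fri 12:00] → after → no.
task43 [Mon 22:00, Wed 07:00] → during → no.
task44 [Tue 07:00, Wed 15:00] → overlapped-by → yes.
task45 [Wed 03:00, Fri 19:00] → overlapped-by → yes.
task47 [Wed 23:00, Sat 08:00] → after → no.
task48 [Tue 05:00, Wed 01:00] → during → no.
task49 [Thu 20:00, Sun 03:00] → after → no.
task50 [Wed 16:00, Thu 15:00] → after → no.
task51 [Thu 10:00, Fri 10:00] → after → no.
Result: task44, task45.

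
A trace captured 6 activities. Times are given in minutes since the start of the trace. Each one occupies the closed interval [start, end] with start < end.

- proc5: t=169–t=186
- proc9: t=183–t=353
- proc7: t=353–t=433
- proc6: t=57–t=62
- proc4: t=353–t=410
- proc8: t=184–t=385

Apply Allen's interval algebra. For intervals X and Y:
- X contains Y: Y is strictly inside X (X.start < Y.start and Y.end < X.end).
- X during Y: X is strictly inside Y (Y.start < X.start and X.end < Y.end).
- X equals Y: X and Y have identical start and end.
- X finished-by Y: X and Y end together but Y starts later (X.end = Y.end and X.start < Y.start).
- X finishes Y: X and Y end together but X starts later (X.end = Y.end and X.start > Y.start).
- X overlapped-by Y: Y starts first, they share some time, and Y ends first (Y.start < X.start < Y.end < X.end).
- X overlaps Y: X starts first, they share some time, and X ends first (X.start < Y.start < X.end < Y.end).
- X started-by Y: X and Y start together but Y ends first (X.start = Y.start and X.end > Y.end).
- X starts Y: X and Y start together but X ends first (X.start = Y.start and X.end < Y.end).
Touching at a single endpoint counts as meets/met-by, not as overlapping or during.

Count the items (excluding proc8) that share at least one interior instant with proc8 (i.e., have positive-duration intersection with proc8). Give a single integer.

4

Target proc8 = [t=184, t=385].
proc4 [t=353, t=410] → overlapped-by → counts.
proc5 [t=169, t=186] → overlaps → counts.
proc6 [t=57, t=62] → before → no.
proc7 [t=353, t=433] → overlapped-by → counts.
proc9 [t=183, t=353] → overlaps → counts.
Total: 4.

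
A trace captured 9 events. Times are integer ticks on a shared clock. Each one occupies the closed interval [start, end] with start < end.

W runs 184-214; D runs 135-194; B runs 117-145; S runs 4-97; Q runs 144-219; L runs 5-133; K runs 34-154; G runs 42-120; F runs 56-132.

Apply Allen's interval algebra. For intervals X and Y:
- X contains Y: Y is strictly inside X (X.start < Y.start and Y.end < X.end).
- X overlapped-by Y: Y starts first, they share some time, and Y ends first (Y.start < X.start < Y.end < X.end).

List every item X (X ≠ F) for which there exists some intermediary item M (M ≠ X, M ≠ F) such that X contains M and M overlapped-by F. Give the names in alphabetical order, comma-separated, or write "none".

K

Target F = [56, 132].
Intermediaries M with M overlapped-by F: B.
Via B — items with X contains B: K.
Union: K.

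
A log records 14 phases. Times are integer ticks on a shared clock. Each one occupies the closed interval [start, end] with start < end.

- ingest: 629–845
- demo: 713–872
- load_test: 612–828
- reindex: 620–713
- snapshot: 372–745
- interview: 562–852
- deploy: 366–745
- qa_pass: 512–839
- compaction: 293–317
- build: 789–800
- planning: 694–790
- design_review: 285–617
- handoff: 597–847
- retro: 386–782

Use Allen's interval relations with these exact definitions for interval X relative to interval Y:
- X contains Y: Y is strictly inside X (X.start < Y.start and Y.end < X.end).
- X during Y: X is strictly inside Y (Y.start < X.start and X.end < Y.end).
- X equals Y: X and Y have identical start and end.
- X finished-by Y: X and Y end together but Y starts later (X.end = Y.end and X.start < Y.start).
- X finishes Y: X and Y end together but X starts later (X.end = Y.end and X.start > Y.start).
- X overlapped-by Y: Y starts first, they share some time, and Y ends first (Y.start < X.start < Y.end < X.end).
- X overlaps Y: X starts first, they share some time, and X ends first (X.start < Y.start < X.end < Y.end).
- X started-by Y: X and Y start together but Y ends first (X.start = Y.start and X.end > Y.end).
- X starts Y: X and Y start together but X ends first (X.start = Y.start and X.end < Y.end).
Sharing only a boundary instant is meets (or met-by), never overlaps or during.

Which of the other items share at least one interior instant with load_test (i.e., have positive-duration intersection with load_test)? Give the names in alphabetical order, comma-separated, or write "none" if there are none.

Target load_test = [612, 828].
build [789, 800] → during → yes.
compaction [293, 317] → before → no.
demo [713, 872] → overlapped-by → yes.
deploy [366, 745] → overlaps → yes.
design_review [285, 617] → overlaps → yes.
handoff [597, 847] → contains → yes.
ingest [629, 845] → overlapped-by → yes.
interview [562, 852] → contains → yes.
planning [694, 790] → during → yes.
qa_pass [512, 839] → contains → yes.
reindex [620, 713] → during → yes.
retro [386, 782] → overlaps → yes.
snapshot [372, 745] → overlaps → yes.
Result: build, demo, deploy, design_review, handoff, ingest, interview, planning, qa_pass, reindex, retro, snapshot.

build, demo, deploy, design_review, handoff, ingest, interview, planning, qa_pass, reindex, retro, snapshot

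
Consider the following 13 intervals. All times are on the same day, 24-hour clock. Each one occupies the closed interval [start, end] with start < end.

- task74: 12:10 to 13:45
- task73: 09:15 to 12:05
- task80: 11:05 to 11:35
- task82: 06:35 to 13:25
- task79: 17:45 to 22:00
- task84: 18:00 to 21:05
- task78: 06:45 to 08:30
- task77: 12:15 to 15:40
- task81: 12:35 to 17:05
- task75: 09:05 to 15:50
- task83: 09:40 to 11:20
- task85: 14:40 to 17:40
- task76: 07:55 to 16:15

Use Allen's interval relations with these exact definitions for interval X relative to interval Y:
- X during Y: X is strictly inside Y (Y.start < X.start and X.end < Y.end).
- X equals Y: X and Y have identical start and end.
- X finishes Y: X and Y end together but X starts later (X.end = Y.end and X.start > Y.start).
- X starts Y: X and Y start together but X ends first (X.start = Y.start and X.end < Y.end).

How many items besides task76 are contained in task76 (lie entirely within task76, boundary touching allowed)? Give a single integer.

6

Target task76 = [07:55, 16:15].
task73 [09:15, 12:05] → during → counts.
task74 [12:10, 13:45] → during → counts.
task75 [09:05, 15:50] → during → counts.
task77 [12:15, 15:40] → during → counts.
task78 [06:45, 08:30] → overlaps → no.
task79 [17:45, 22:00] → after → no.
task80 [11:05, 11:35] → during → counts.
task81 [12:35, 17:05] → overlapped-by → no.
task82 [06:35, 13:25] → overlaps → no.
task83 [09:40, 11:20] → during → counts.
task84 [18:00, 21:05] → after → no.
task85 [14:40, 17:40] → overlapped-by → no.
Total: 6.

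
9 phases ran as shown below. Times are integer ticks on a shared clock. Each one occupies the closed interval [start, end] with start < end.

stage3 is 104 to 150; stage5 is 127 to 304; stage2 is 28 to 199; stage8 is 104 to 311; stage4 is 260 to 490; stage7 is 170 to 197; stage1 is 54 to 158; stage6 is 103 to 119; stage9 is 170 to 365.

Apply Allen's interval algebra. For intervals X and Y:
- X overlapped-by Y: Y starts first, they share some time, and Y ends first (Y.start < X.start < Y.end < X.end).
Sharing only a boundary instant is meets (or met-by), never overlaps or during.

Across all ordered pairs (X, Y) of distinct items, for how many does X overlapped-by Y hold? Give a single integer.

13

Checking all 72 ordered pairs for relation 'overlapped-by'; matching pairs in alphabetical order:
(stage3, stage6): stage3 overlapped-by stage6 ✓
(stage4, stage5): stage4 overlapped-by stage5 ✓
(stage4, stage8): stage4 overlapped-by stage8 ✓
(stage4, stage9): stage4 overlapped-by stage9 ✓
(stage5, stage1): stage5 overlapped-by stage1 ✓
(stage5, stage2): stage5 overlapped-by stage2 ✓
(stage5, stage3): stage5 overlapped-by stage3 ✓
(stage8, stage1): stage8 overlapped-by stage1 ✓
(stage8, stage2): stage8 overlapped-by stage2 ✓
(stage8, stage6): stage8 overlapped-by stage6 ✓
(stage9, stage2): stage9 overlapped-by stage2 ✓
(stage9, stage5): stage9 overlapped-by stage5 ✓
(stage9, stage8): stage9 overlapped-by stage8 ✓
Count: 13.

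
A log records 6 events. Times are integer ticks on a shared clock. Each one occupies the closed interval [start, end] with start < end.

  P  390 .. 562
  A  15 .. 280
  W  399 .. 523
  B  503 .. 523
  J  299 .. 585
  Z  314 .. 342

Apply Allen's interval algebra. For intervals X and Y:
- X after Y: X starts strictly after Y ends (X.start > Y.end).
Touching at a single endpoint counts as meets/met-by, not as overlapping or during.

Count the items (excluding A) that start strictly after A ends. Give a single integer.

5

Target A = [15, 280].
B [503, 523] → after → counts.
J [299, 585] → after → counts.
P [390, 562] → after → counts.
W [399, 523] → after → counts.
Z [314, 342] → after → counts.
Total: 5.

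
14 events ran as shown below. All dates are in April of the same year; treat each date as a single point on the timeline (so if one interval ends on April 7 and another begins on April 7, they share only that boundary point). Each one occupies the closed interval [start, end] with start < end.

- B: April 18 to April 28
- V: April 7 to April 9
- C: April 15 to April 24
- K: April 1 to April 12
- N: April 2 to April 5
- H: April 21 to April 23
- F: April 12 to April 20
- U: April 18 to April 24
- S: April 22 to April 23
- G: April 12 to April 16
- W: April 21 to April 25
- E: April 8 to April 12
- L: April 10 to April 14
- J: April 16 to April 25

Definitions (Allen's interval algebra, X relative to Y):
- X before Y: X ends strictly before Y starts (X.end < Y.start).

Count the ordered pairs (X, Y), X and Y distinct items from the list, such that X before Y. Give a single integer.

51

Checking all 182 ordered pairs for relation 'before'; matching pairs in alphabetical order:
(E, B): E before B ✓
(E, C): E before C ✓
(E, H): E before H ✓
(E, J): E before J ✓
(E, S): E before S ✓
(E, U): E before U ✓
(E, W): E before W ✓
(F, H): F before H ✓
(F, S): F before S ✓
(F, W): F before W ✓
(G, B): G before B ✓
(G, H): G before H ✓
(G, S): G before S ✓
(G, U): G before U ✓
(G, W): G before W ✓
(K, B): K before B ✓
(K, C): K before C ✓
(K, H): K before H ✓
(K, J): K before J ✓
(K, S): K before S ✓
(K, U): K before U ✓
(K, W): K before W ✓
(L, B): L before B ✓
(L, C): L before C ✓
... plus 27 further pairs not listed.
Count: 51.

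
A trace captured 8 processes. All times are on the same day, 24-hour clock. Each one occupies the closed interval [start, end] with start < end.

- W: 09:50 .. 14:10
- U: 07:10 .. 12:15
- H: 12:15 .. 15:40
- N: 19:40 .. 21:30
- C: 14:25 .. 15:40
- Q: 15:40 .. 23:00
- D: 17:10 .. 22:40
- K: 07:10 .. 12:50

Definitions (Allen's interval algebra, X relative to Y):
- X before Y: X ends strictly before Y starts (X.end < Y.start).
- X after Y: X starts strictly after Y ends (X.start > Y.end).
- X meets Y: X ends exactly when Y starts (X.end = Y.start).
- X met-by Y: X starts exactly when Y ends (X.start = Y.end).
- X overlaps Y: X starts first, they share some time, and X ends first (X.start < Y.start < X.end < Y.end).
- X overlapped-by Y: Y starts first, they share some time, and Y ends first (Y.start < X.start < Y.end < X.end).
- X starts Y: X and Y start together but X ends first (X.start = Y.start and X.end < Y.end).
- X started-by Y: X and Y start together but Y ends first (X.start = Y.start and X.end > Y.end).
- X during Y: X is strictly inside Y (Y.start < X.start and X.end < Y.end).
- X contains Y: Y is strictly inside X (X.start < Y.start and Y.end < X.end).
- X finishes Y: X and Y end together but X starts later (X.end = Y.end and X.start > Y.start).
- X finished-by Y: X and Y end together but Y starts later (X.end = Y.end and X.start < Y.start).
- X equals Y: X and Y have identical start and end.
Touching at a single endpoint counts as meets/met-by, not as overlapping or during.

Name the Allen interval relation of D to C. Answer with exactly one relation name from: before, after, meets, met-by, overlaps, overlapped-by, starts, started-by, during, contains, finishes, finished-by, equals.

after

D = [17:10, 22:40]; C = [14:25, 15:40].
Compare endpoints: D.start > C.start, D.start > C.end, D.end > C.start, D.end > C.end.
That pattern is 'after'.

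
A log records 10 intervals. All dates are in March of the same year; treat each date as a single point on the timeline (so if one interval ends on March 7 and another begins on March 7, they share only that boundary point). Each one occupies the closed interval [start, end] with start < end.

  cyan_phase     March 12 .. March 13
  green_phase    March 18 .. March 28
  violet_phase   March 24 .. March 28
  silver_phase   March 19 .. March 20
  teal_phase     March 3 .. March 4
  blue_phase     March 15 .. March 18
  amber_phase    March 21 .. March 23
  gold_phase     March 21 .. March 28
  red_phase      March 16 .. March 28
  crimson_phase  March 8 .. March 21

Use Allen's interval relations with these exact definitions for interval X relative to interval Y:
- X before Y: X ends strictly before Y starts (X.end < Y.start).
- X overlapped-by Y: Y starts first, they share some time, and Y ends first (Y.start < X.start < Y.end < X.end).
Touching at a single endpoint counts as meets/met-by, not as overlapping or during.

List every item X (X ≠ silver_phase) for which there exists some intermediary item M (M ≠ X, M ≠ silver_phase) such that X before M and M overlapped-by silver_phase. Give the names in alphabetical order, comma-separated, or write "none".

Target silver_phase = [March 19, March 20].
Intermediaries M with M overlapped-by silver_phase: none.
Union: none.

none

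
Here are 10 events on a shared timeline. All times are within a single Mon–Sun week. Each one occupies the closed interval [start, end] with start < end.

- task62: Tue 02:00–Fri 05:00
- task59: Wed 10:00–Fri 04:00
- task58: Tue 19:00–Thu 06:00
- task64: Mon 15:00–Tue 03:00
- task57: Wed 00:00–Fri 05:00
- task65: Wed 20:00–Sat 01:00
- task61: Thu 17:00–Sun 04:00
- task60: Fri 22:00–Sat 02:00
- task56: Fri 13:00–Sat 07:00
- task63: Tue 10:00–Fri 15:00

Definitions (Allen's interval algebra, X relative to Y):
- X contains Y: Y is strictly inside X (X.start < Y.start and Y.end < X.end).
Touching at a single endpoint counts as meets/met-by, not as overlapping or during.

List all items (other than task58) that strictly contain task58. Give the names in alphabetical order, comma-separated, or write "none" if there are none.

Target task58 = [Tue 19:00, Thu 06:00].
task56 [Fri 13:00, Sat 07:00] → after → no.
task57 [Wed 00:00, Fri 05:00] → overlapped-by → no.
task59 [Wed 10:00, Fri 04:00] → overlapped-by → no.
task60 [Fri 22:00, Sat 02:00] → after → no.
task61 [Thu 17:00, Sun 04:00] → after → no.
task62 [Tue 02:00, Fri 05:00] → contains → yes.
task63 [Tue 10:00, Fri 15:00] → contains → yes.
task64 [Mon 15:00, Tue 03:00] → before → no.
task65 [Wed 20:00, Sat 01:00] → overlapped-by → no.
Result: task62, task63.

task62, task63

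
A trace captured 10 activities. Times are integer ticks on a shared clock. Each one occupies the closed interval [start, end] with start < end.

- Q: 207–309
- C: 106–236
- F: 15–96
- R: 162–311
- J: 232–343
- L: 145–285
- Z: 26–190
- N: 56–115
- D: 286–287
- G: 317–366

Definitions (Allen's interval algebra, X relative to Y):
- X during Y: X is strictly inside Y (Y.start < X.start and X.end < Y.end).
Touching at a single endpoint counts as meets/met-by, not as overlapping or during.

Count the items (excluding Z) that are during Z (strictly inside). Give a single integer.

1

Target Z = [26, 190].
C [106, 236] → overlapped-by → no.
D [286, 287] → after → no.
F [15, 96] → overlaps → no.
G [317, 366] → after → no.
J [232, 343] → after → no.
L [145, 285] → overlapped-by → no.
N [56, 115] → during → counts.
Q [207, 309] → after → no.
R [162, 311] → overlapped-by → no.
Total: 1.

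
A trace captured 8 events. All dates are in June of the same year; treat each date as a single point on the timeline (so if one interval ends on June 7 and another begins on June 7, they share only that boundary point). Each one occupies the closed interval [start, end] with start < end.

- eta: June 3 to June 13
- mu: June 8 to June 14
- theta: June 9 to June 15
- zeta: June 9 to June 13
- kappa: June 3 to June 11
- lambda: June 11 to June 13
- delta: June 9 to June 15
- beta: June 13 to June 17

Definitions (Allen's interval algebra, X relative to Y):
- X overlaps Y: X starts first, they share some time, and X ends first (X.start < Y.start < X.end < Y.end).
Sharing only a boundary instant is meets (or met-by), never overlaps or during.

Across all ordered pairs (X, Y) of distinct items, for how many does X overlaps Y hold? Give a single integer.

Checking all 56 ordered pairs for relation 'overlaps'; matching pairs in alphabetical order:
(delta, beta): delta overlaps beta ✓
(eta, delta): eta overlaps delta ✓
(eta, mu): eta overlaps mu ✓
(eta, theta): eta overlaps theta ✓
(kappa, delta): kappa overlaps delta ✓
(kappa, mu): kappa overlaps mu ✓
(kappa, theta): kappa overlaps theta ✓
(kappa, zeta): kappa overlaps zeta ✓
(mu, beta): mu overlaps beta ✓
(mu, delta): mu overlaps delta ✓
(mu, theta): mu overlaps theta ✓
(theta, beta): theta overlaps beta ✓
Count: 12.

12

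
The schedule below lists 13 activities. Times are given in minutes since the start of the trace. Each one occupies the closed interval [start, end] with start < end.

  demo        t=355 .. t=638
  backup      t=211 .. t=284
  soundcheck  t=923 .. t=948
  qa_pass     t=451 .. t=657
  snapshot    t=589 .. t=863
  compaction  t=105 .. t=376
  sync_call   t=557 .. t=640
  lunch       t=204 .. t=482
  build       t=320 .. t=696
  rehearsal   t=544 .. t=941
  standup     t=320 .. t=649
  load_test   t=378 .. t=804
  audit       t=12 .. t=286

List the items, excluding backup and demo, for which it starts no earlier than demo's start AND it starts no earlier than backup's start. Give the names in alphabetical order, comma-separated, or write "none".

Conditions: its start is no earlier than demo's start (X.start >= t=355) AND its start is no earlier than backup's start (X.start >= t=211).
audit: start t=12 >= t=355? ✗; start t=12 >= t=211? ✗ → no.
build: start t=320 >= t=355? ✗; start t=320 >= t=211? ✓ → no.
compaction: start t=105 >= t=355? ✗; start t=105 >= t=211? ✗ → no.
load_test: start t=378 >= t=355? ✓; start t=378 >= t=211? ✓ → yes.
lunch: start t=204 >= t=355? ✗; start t=204 >= t=211? ✗ → no.
qa_pass: start t=451 >= t=355? ✓; start t=451 >= t=211? ✓ → yes.
rehearsal: start t=544 >= t=355? ✓; start t=544 >= t=211? ✓ → yes.
snapshot: start t=589 >= t=355? ✓; start t=589 >= t=211? ✓ → yes.
soundcheck: start t=923 >= t=355? ✓; start t=923 >= t=211? ✓ → yes.
standup: start t=320 >= t=355? ✗; start t=320 >= t=211? ✓ → no.
sync_call: start t=557 >= t=355? ✓; start t=557 >= t=211? ✓ → yes.
Result: load_test, qa_pass, rehearsal, snapshot, soundcheck, sync_call.

load_test, qa_pass, rehearsal, snapshot, soundcheck, sync_call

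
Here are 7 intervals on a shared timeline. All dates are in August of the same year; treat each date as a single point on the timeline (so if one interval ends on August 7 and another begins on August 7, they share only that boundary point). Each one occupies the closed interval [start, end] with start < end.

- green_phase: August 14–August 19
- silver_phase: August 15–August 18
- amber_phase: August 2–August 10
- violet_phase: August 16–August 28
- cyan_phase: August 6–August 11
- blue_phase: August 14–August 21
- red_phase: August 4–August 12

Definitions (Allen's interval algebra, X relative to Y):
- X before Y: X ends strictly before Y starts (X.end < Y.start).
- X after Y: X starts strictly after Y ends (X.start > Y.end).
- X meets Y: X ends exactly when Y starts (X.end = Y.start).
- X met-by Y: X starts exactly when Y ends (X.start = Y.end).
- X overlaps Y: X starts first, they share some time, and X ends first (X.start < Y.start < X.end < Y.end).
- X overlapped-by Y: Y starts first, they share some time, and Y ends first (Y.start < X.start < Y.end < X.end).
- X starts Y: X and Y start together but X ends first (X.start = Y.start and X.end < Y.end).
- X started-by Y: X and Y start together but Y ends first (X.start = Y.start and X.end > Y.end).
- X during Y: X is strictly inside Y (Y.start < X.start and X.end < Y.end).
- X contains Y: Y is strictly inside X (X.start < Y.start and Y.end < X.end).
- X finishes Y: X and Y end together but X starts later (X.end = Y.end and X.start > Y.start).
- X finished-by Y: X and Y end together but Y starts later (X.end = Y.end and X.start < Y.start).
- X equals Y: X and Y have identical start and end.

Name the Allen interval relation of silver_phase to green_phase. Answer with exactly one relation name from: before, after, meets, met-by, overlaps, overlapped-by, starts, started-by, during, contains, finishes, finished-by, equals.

during

silver_phase = [August 15, August 18]; green_phase = [August 14, August 19].
Compare endpoints: silver_phase.start > green_phase.start, silver_phase.start < green_phase.end, silver_phase.end > green_phase.start, silver_phase.end < green_phase.end.
That pattern is 'during'.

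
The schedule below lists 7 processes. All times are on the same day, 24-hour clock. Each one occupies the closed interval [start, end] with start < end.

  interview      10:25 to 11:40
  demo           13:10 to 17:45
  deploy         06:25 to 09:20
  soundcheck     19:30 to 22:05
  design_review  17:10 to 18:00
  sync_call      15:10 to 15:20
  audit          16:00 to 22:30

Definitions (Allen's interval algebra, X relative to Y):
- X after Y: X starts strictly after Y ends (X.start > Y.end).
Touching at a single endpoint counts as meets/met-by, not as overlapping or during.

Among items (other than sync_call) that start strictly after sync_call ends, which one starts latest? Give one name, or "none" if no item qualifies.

soundcheck

Target sync_call = [15:10, 15:20].
audit [16:00, 22:30] → after → candidate.
demo [13:10, 17:45] → contains → excluded.
deploy [06:25, 09:20] → before → excluded.
design_review [17:10, 18:00] → after → candidate.
interview [10:25, 11:40] → before → excluded.
soundcheck [19:30, 22:05] → after → candidate.
Among candidates, latest start is 19:30 → soundcheck.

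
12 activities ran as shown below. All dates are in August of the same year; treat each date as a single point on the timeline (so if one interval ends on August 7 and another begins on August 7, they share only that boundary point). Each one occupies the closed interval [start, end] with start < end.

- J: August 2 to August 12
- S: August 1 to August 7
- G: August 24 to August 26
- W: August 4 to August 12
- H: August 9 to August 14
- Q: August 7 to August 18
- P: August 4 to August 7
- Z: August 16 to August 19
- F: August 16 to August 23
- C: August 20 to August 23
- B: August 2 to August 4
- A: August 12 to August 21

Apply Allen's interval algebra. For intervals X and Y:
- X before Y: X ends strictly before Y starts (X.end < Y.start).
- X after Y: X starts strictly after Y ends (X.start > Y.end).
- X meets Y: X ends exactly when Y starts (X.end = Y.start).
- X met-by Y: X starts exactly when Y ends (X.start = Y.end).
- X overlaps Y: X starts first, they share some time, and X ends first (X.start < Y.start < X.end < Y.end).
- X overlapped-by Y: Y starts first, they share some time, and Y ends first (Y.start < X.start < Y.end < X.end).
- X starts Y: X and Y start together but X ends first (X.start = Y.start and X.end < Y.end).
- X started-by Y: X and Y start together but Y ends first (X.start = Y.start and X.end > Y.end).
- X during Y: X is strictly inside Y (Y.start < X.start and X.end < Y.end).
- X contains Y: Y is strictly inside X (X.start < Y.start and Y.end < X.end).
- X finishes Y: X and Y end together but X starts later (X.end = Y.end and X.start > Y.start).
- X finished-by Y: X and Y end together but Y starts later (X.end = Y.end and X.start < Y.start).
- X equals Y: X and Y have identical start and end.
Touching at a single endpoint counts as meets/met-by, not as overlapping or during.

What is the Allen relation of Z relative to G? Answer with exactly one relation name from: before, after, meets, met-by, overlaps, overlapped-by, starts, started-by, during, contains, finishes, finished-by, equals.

Z = [August 16, August 19]; G = [August 24, August 26].
Compare endpoints: Z.start < G.start, Z.start < G.end, Z.end < G.start, Z.end < G.end.
That pattern is 'before'.

before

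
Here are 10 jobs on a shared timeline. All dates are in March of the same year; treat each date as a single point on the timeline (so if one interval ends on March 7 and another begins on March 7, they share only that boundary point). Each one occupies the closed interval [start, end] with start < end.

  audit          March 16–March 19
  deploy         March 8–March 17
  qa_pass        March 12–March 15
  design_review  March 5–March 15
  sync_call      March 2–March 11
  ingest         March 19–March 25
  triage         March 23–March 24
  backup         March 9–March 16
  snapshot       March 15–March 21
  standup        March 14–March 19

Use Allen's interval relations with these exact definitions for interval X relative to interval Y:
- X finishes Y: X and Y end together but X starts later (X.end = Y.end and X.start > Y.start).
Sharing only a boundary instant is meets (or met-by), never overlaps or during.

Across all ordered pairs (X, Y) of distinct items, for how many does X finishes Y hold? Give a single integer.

2

Checking all 90 ordered pairs for relation 'finishes'; matching pairs in alphabetical order:
(audit, standup): audit finishes standup ✓
(qa_pass, design_review): qa_pass finishes design_review ✓
Count: 2.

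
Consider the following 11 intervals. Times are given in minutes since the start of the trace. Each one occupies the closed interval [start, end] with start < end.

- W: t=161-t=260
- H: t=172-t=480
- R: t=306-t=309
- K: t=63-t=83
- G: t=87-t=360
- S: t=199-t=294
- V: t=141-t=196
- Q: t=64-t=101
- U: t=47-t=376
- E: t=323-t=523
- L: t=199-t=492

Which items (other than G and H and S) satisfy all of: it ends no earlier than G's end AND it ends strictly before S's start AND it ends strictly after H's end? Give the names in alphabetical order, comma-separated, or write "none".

none

Conditions: its end is no earlier than G's end (X.end >= t=360) AND its end is strictly before S's start (X.end < t=199) AND its end is strictly after H's end (X.end > t=480).
E: end t=523 >= t=360? ✓; end t=523 < t=199? ✗; end t=523 > t=480? ✓ → no.
K: end t=83 >= t=360? ✗; end t=83 < t=199? ✓; end t=83 > t=480? ✗ → no.
L: end t=492 >= t=360? ✓; end t=492 < t=199? ✗; end t=492 > t=480? ✓ → no.
Q: end t=101 >= t=360? ✗; end t=101 < t=199? ✓; end t=101 > t=480? ✗ → no.
R: end t=309 >= t=360? ✗; end t=309 < t=199? ✗; end t=309 > t=480? ✗ → no.
U: end t=376 >= t=360? ✓; end t=376 < t=199? ✗; end t=376 > t=480? ✗ → no.
V: end t=196 >= t=360? ✗; end t=196 < t=199? ✓; end t=196 > t=480? ✗ → no.
W: end t=260 >= t=360? ✗; end t=260 < t=199? ✗; end t=260 > t=480? ✗ → no.
Result: none.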